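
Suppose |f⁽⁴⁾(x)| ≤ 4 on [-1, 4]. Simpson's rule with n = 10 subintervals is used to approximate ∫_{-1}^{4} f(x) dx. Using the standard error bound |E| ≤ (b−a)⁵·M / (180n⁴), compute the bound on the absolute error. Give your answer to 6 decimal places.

|E| ≤ (5)⁵·4 / (180·10⁴) = 12500/1800000 = 0.006944.

0.006944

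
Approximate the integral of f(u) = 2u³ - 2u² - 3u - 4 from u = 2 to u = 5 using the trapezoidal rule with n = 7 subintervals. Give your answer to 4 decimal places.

184.7449

h = (5 − 2)/7 = 0.428571.
Nodes u₀,…,u₇ = 2, 2.428571, 2.857143, 3.285714, 3.714286, 4.142857, 4.571429, 5.
f(u) = 2u³ - 2u² - 3u - 4: f₀=-2, f₁=5.565598, f₂=17.749271, f₃=35.495627, f₄=59.749271, f₅=91.454810, f₆=131.556851, f₇=181.
(h/2)·[f₀ + 2f₁ + 2f₂ + 2f₃ + 2f₄ + 2f₅ + 2f₆ + f₇] = 0.214286·(862.142857) = 184.7449.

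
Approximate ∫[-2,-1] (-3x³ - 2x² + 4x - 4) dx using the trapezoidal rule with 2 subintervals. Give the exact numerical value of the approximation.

-2.9375

h = (-1 − (-2))/2 = 0.5.
Nodes x₀,…,x₂ = -2, -1.5, -1.
f(x) = -3x³ - 2x² + 4x - 4: f₀=4, f₁=-4.375, f₂=-7.
(h/2)·[f₀ + 2f₁ + f₂] = 0.25·(-11.75) = -2.9375.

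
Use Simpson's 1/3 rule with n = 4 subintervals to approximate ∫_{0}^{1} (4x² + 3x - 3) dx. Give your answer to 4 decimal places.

h = (1 − 0)/4 = 0.25.
Nodes x₀,…,x₄ = 0, 0.25, 0.5, 0.75, 1.
f(x) = 4x² + 3x - 3: f₀=-3, f₁=-2, f₂=-0.5, f₃=1.5, f₄=4.
(h/3)·[f₀ + 4f₁ + 2f₂ + 4f₃ + f₄] = 0.083333·(-2) = -0.1667.

-0.1667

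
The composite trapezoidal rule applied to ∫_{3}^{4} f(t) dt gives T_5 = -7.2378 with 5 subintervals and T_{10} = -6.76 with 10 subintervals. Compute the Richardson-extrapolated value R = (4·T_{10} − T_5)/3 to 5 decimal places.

R = (4·T_{10} − T_5) / 3 = (4·(-6.76) − (-7.2378))/3 = (-19.8022)/3 = -6.60073.

-6.60073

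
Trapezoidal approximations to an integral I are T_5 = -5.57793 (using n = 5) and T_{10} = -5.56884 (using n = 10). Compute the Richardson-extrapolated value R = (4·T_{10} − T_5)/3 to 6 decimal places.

-5.565810

R = (4·T_{10} − T_5) / 3 = (4·(-5.56884) − (-5.57793))/3 = (-16.69743)/3 = -5.565810.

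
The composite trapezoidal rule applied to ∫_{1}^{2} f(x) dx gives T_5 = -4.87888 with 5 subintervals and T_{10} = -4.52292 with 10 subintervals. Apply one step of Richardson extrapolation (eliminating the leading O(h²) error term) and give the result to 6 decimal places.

-4.404267

R = (4·T_{10} − T_5) / 3 = (4·(-4.52292) − (-4.87888))/3 = (-13.21280)/3 = -4.404267.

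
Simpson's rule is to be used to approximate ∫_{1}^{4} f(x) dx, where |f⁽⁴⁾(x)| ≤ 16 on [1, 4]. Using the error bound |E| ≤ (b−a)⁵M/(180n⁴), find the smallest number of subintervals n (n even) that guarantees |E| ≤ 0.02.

6

Need 3888/(180n⁴) ≤ 0.02.
n⁴ ≥ 3888/(180·0.02) = 1080 ⇒ n ≥ 5.7327, so the smallest even n is 6. (n must be even for Simpson's rule.)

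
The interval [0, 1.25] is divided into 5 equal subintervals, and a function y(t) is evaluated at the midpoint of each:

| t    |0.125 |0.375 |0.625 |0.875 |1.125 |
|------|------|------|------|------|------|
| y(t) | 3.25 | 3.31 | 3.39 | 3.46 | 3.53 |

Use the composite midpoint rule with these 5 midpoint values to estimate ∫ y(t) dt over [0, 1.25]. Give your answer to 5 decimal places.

4.23500

h = 0.25, n = 5.
h·[y(m₁) + y(m₂) + y(m₃) + y(m₄) + y(m₅)] = 0.25·(16.94) = 4.23500.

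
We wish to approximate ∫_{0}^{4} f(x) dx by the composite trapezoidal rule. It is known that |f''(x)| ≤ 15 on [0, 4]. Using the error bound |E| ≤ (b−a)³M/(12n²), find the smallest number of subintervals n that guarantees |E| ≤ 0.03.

Need 960/(12n²) ≤ 0.03.
n² ≥ 960/(12·0.03) = 2666.67 ⇒ n ≥ 51.6398, so the smallest n is 52.

52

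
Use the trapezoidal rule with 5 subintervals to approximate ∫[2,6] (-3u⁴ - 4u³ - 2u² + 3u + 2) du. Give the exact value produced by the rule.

h = (6 − 2)/5 = 0.8.
Nodes u₀,…,u₅ = 2, 2.8, 3.6, 4.4, 5.2, 6.
f(u) = -3u⁴ - 4u³ - 2u² + 3u + 2: f₀=-80, f₁=-277.4848, f₂=-703.6288, f₃=-1488.6848, f₄=-2792.3968, f₅=-4804.
(h/2)·[f₀ + 2f₁ + 2f₂ + 2f₃ + 2f₄ + f₅] = 0.4·(-15408.3904) = -6163.35616.

-6163.35616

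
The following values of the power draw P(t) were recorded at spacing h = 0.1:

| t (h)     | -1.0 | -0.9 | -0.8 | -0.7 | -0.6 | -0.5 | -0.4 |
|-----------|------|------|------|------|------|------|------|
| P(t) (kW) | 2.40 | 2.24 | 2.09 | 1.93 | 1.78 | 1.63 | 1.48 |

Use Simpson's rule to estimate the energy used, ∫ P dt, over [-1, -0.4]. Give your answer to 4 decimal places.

1.1607

h = 0.1, n = 6.
(h/3)·[y₀ + 4y₁ + 2y₂ + 4y₃ + 2y₄ + 4y₅ + y₆] = 0.033333·(34.82) = 1.1607.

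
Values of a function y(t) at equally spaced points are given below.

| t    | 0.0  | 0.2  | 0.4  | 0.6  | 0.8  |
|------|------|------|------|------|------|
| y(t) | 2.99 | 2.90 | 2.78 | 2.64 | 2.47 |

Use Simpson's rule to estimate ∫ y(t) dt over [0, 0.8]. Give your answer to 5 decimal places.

2.21200

h = 0.2, n = 4.
(h/3)·[y₀ + 4y₁ + 2y₂ + 4y₃ + y₄] = 0.066667·(33.18) = 2.21200.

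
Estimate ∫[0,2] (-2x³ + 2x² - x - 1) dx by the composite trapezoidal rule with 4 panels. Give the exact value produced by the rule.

-7

h = (2 − 0)/4 = 0.5.
Nodes x₀,…,x₄ = 0, 0.5, 1, 1.5, 2.
f(x) = -2x³ + 2x² - x - 1: f₀=-1, f₁=-1.25, f₂=-2, f₃=-4.75, f₄=-11.
(h/2)·[f₀ + 2f₁ + 2f₂ + 2f₃ + f₄] = 0.25·(-28) = -7.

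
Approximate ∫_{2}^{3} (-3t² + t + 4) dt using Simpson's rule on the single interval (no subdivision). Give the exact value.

S = (b−a)/6 · [f(2) + 4f(2.5) + f(3)] = 0.166667·[(-6) + 4·(-12.25) + (-20)] = -12.5.

-12.5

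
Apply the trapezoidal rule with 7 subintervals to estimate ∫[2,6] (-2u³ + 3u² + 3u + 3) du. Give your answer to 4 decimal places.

h = (6 − 2)/7 = 0.571429.
Nodes u₀,…,u₇ = 2, 2.571429, 3.142857, 3.714286, 4.285714, 4.857143, 5.428571, 6.
f(u) = -2u³ + 3u² + 3u + 3: f₀=5, f₁=-3.454810, f₂=-20.026239, f₃=-46.953353, f₄=-86.475219, f₅=-140.830904, f₆=-212.259475, f₇=-303.
(h/2)·[f₀ + 2f₁ + 2f₂ + 2f₃ + 2f₄ + 2f₅ + 2f₆ + f₇] = 0.285714·(-1318) = -376.5714.

-376.5714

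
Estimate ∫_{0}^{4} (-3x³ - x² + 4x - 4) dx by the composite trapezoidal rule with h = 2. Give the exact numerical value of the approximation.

h = (4 − 0)/2 = 2.
Nodes x₀,…,x₂ = 0, 2, 4.
f(x) = -3x³ - x² + 4x - 4: f₀=-4, f₁=-24, f₂=-196.
(h/2)·[f₀ + 2f₁ + f₂] = 1·(-248) = -248.

-248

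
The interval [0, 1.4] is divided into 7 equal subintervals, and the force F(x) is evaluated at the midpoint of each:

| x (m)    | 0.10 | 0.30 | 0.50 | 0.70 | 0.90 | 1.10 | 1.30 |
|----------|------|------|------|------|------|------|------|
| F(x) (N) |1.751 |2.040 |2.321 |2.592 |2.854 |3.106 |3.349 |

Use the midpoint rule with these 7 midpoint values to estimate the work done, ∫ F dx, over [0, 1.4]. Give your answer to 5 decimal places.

h = 0.2, n = 7.
h·[y(m₁) + y(m₂) + y(m₃) + y(m₄) + y(m₅) + y(m₆) + y(m₇)] = 0.2·(18.013) = 3.60260.

3.60260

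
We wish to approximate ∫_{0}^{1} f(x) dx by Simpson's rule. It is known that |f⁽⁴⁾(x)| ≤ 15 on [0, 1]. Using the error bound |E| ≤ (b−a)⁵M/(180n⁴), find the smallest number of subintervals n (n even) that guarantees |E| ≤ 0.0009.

4

Need 15/(180n⁴) ≤ 0.0009.
n⁴ ≥ 15/(180·0.0009) = 92.5926 ⇒ n ≥ 3.1020, so the smallest even n is 4. (n must be even for Simpson's rule.)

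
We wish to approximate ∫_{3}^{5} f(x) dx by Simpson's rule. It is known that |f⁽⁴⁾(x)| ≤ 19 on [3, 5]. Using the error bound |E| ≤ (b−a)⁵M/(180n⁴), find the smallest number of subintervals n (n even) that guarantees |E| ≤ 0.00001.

Need 608/(180n⁴) ≤ 0.00001.
n⁴ ≥ 608/(180·0.00001) = 337778 ⇒ n ≥ 24.1078, so the smallest even n is 26. (n must be even for Simpson's rule.)

26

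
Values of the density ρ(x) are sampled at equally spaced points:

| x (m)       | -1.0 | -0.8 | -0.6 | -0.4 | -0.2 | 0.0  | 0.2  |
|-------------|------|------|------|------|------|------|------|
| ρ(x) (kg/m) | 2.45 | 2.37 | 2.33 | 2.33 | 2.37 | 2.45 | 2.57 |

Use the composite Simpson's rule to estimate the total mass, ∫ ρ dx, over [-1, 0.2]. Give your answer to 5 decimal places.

2.86800

h = 0.2, n = 6.
(h/3)·[y₀ + 4y₁ + 2y₂ + 4y₃ + 2y₄ + 4y₅ + y₆] = 0.066667·(43.02) = 2.86800.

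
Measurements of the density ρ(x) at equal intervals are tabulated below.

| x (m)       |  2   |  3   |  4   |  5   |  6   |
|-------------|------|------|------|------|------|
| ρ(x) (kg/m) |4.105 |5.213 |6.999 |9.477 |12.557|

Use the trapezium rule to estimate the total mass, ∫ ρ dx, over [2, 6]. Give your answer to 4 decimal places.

h = 1, n = 4.
(h/2)·[y₀ + 2y₁ + 2y₂ + 2y₃ + y₄] = 0.5·(60.040) = 30.0200.

30.0200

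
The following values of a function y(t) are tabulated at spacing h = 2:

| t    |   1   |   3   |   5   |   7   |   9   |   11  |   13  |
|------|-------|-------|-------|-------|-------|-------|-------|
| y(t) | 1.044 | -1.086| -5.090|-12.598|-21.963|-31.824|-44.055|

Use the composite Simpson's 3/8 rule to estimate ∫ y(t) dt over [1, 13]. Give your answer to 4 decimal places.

h = 2, n = 6.
(3h/8)·[y₀ + 3y₁ + 3y₂ + 2y₃ + 3y₄ + 3y₅ + y₆] = 0.75·(-248.096) = -186.0720.

-186.0720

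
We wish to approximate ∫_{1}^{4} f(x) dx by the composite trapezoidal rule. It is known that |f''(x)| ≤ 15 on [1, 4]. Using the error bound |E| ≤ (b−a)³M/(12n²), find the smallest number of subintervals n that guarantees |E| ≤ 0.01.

Need 405/(12n²) ≤ 0.01.
n² ≥ 405/(12·0.01) = 3375 ⇒ n ≥ 58.0948, so the smallest n is 59.

59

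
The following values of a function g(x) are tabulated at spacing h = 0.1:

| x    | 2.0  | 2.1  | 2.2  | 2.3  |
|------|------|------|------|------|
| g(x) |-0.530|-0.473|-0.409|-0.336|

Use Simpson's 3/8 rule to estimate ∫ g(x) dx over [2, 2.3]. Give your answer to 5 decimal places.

-0.13170

h = 0.1, n = 3.
(3h/8)·[y₀ + 3y₁ + 3y₂ + y₃] = 0.0375·(-3.512) = -0.13170.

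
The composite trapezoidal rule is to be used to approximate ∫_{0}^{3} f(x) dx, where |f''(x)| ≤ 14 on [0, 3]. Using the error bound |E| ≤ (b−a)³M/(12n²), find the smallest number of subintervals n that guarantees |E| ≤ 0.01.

Need 378/(12n²) ≤ 0.01.
n² ≥ 378/(12·0.01) = 3150 ⇒ n ≥ 56.1249, so the smallest n is 57.

57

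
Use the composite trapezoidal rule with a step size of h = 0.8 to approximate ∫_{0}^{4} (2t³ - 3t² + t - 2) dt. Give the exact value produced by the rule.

h = (4 − 0)/5 = 0.8.
Nodes t₀,…,t₅ = 0, 0.8, 1.6, 2.4, 3.2, 4.
f(t) = 2t³ - 3t² + t - 2: f₀=-2, f₁=-2.096, f₂=0.112, f₃=10.768, f₄=36.016, f₅=82.
(h/2)·[f₀ + 2f₁ + 2f₂ + 2f₃ + 2f₄ + f₅] = 0.4·(169.6) = 67.84.

67.84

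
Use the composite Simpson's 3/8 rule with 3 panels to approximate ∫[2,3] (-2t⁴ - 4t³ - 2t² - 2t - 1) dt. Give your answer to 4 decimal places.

h = (3 − 2)/3 = 0.333333.
Nodes t₀,…,t₃ = 2, 2.333333, 2.666667, 3.
f(t) = -2t⁴ - 4t³ - 2t² - 2t - 1: f₀=-77, f₁=-126.654321, f₂=-197.543210, f₃=-295.
(3h/8)·[f₀ + 3f₁ + 3f₂ + f₃] = 0.125·(-1344.592593) = -168.0741.

-168.0741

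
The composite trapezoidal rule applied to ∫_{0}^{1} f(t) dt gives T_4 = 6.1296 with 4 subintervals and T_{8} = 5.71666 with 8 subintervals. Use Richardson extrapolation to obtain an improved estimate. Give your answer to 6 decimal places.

5.579013

R = (4·T_{8} − T_4) / 3 = (4·5.71666 − 6.1296)/3 = (16.73704)/3 = 5.579013.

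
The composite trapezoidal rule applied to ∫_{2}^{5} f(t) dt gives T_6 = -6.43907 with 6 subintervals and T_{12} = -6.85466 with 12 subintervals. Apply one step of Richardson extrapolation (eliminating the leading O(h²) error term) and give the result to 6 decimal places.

-6.993190

R = (4·T_{12} − T_6) / 3 = (4·(-6.85466) − (-6.43907))/3 = (-20.97957)/3 = -6.993190.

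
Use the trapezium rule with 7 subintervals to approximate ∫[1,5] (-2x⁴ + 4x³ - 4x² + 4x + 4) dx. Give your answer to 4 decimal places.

h = (5 − 1)/7 = 0.571429.
Nodes x₀,…,x₇ = 1, 1.571429, 2.142857, 2.714286, 3.285714, 3.857143, 4.428571, 5.
f(x) = -2x⁴ + 4x³ - 4x² + 4x + 4: f₀=6, f₁=3.734277, f₂=-8.607247, f₃=-43.179509, f₄=-117.255310, f₅=-253.225323, f₆=-478.598084, f₇=-826.
(h/2)·[f₀ + 2f₁ + 2f₂ + 2f₃ + 2f₄ + 2f₅ + 2f₆ + f₇] = 0.285714·(-2614.262391) = -746.9321.

-746.9321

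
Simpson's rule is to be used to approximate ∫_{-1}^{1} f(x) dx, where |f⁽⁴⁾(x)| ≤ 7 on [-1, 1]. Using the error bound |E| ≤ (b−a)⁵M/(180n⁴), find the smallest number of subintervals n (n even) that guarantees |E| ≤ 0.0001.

Need 224/(180n⁴) ≤ 0.0001.
n⁴ ≥ 224/(180·0.0001) = 12444.4 ⇒ n ≥ 10.5619, so the smallest even n is 12. (n must be even for Simpson's rule.)

12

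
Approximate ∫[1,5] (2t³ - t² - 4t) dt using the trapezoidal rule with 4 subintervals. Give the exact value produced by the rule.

h = (5 − 1)/4 = 1.
Nodes t₀,…,t₄ = 1, 2, 3, 4, 5.
f(t) = 2t³ - t² - 4t: f₀=-3, f₁=4, f₂=33, f₃=96, f₄=205.
(h/2)·[f₀ + 2f₁ + 2f₂ + 2f₃ + f₄] = 0.5·(468) = 234.

234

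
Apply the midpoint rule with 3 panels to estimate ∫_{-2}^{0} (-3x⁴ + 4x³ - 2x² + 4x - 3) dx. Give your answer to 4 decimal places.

-51.7531

h = (0 − (-2))/3 = 0.666667.
Midpoints m₁,…,m₃ = -1.666667, -1, -0.333333.
f(m₁)=-56.888889, f(m₂)=-16, f(m₃)=-4.740741.
h·[f(m₁) + f(m₂) + f(m₃)] = 0.666667·(-77.629630) = -51.7531.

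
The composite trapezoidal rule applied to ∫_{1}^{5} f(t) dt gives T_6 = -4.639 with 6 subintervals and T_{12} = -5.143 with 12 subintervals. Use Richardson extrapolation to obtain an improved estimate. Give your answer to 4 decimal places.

R = (4·T_{12} − T_6) / 3 = (4·(-5.143) − (-4.639))/3 = (-15.933)/3 = -5.3110.

-5.3110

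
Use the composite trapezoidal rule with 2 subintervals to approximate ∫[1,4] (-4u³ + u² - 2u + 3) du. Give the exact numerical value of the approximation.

h = (4 − 1)/2 = 1.5.
Nodes u₀,…,u₂ = 1, 2.5, 4.
f(u) = -4u³ + u² - 2u + 3: f₀=-2, f₁=-58.25, f₂=-245.
(h/2)·[f₀ + 2f₁ + f₂] = 0.75·(-363.5) = -272.625.

-272.625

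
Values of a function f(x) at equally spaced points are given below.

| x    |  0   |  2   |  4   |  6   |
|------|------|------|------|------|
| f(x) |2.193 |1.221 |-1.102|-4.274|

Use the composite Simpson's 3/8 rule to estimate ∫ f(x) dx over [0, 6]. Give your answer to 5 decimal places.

h = 2, n = 3.
(3h/8)·[y₀ + 3y₁ + 3y₂ + y₃] = 0.75·(-1.724) = -1.29300.

-1.29300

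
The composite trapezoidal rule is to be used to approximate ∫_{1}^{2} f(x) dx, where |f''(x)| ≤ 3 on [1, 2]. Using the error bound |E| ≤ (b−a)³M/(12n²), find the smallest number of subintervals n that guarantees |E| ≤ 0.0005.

Need 3/(12n²) ≤ 0.0005.
n² ≥ 3/(12·0.0005) = 500 ⇒ n ≥ 22.3607, so the smallest n is 23.

23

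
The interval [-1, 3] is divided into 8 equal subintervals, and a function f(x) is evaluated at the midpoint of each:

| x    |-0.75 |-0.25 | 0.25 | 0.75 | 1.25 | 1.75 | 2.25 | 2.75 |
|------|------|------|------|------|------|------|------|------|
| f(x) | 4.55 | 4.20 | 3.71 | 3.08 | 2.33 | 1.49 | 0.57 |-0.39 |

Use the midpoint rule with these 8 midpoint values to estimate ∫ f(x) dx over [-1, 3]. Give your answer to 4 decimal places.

h = 0.5, n = 8.
h·[y(m₁) + y(m₂) + y(m₃) + y(m₄) + y(m₅) + y(m₆) + y(m₇) + y(m₈)] = 0.5·(19.54) = 9.7700.

9.7700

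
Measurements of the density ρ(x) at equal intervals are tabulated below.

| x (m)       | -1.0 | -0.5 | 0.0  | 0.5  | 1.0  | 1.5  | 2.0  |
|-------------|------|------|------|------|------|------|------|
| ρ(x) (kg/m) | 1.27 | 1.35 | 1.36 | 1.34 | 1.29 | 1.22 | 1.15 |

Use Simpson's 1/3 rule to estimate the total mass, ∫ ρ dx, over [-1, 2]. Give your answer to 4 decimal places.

3.8933

h = 0.5, n = 6.
(h/3)·[y₀ + 4y₁ + 2y₂ + 4y₃ + 2y₄ + 4y₅ + y₆] = 0.166667·(23.36) = 3.8933.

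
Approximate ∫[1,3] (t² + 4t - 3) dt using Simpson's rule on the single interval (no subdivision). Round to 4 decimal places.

18.6667

S = (b−a)/6 · [f(1) + 4f(2) + f(3)] = 0.333333·[2 + 4·9 + 18] = 18.6667.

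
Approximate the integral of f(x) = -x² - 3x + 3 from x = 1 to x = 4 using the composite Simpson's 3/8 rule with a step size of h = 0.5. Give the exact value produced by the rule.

h = (4 − 1)/6 = 0.5.
Nodes x₀,…,x₆ = 1, 1.5, 2, 2.5, 3, 3.5, 4.
f(x) = -x² - 3x + 3: f₀=-1, f₁=-3.75, f₂=-7, f₃=-10.75, f₄=-15, f₅=-19.75, f₆=-25.
(3h/8)·[f₀ + 3f₁ + 3f₂ + 2f₃ + 3f₄ + 3f₅ + f₆] = 0.1875·(-184) = -34.5.

-34.5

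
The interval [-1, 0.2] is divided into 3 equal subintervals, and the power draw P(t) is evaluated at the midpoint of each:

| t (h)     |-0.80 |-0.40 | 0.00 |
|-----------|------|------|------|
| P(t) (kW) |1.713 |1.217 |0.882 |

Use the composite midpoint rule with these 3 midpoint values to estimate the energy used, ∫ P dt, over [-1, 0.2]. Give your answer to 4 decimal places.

1.5248

h = 0.4, n = 3.
h·[y(m₁) + y(m₂) + y(m₃)] = 0.4·(3.812) = 1.5248.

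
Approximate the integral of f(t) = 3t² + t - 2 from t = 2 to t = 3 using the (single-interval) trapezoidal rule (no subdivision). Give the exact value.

T = (b−a)/2 · [f(2) + f(3)] = 0.5·[12 + 28] = 20.

20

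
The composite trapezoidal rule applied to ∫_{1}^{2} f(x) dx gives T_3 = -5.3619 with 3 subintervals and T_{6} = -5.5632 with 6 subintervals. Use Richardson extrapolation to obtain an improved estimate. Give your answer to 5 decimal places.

R = (4·T_{6} − T_3) / 3 = (4·(-5.5632) − (-5.3619))/3 = (-16.8909)/3 = -5.63030.

-5.63030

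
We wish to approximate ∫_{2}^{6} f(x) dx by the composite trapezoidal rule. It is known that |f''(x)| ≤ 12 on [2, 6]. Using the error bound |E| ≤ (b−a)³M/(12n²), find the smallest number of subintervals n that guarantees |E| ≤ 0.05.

36

Need 768/(12n²) ≤ 0.05.
n² ≥ 768/(12·0.05) = 1280 ⇒ n ≥ 35.7771, so the smallest n is 36.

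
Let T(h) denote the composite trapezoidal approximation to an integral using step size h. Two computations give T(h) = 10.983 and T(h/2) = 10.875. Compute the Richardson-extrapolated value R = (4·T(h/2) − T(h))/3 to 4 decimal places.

10.8390

R = (4·T(h/2) − T(h)) / 3 = (4·10.875 − 10.983)/3 = (32.517)/3 = 10.8390.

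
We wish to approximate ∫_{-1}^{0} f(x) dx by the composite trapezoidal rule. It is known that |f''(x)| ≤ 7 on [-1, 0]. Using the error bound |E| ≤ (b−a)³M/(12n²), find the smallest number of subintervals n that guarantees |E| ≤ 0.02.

6

Need 7/(12n²) ≤ 0.02.
n² ≥ 7/(12·0.02) = 29.1667 ⇒ n ≥ 5.4006, so the smallest n is 6.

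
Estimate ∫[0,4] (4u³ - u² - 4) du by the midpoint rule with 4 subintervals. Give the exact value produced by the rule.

211

h = (4 − 0)/4 = 1.
Midpoints m₁,…,m₄ = 0.5, 1.5, 2.5, 3.5.
f(m₁)=-3.75, f(m₂)=7.25, f(m₃)=52.25, f(m₄)=155.25.
h·[f(m₁) + f(m₂) + f(m₃) + f(m₄)] = 1·(211) = 211.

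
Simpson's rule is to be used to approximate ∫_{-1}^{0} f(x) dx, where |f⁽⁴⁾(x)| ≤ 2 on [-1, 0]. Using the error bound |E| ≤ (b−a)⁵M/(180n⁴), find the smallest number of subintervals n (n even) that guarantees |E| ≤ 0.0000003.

14

Need 2/(180n⁴) ≤ 0.0000003.
n⁴ ≥ 2/(180·0.0000003) = 37037 ⇒ n ≥ 13.8726, so the smallest even n is 14. (n must be even for Simpson's rule.)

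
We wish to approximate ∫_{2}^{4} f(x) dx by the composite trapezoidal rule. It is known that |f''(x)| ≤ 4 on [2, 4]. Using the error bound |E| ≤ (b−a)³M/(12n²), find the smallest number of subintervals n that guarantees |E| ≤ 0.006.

22

Need 32/(12n²) ≤ 0.006.
n² ≥ 32/(12·0.006) = 444.444 ⇒ n ≥ 21.0819, so the smallest n is 22.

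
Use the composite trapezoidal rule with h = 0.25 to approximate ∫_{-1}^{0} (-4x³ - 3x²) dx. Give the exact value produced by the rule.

0.03125

h = (0 − (-1))/4 = 0.25.
Nodes x₀,…,x₄ = -1, -0.75, -0.5, -0.25, 0.
f(x) = -4x³ - 3x²: f₀=1, f₁=0, f₂=-0.25, f₃=-0.125, f₄=0.
(h/2)·[f₀ + 2f₁ + 2f₂ + 2f₃ + f₄] = 0.125·(0.25) = 0.03125.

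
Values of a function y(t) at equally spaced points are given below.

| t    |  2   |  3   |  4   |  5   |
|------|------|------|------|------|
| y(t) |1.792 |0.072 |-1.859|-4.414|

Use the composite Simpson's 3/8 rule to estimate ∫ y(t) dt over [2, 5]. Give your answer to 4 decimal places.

h = 1, n = 3.
(3h/8)·[y₀ + 3y₁ + 3y₂ + y₃] = 0.375·(-7.983) = -2.9936.

-2.9936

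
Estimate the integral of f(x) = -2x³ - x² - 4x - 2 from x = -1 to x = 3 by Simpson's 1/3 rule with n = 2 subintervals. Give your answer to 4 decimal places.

-73.3333

h = (3 − (-1))/2 = 2.
Nodes x₀,…,x₂ = -1, 1, 3.
f(x) = -2x³ - x² - 4x - 2: f₀=3, f₁=-9, f₂=-77.
(h/3)·[f₀ + 4f₁ + f₂] = 0.666667·(-110) = -73.3333.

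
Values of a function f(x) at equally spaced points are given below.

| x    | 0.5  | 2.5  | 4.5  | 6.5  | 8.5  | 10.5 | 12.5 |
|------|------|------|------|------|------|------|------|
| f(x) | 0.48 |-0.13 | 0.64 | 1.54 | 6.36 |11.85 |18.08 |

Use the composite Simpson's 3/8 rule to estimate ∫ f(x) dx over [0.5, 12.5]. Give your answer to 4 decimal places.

h = 2, n = 6.
(3h/8)·[y₀ + 3y₁ + 3y₂ + 2y₃ + 3y₄ + 3y₅ + y₆] = 0.75·(77.80) = 58.3500.

58.3500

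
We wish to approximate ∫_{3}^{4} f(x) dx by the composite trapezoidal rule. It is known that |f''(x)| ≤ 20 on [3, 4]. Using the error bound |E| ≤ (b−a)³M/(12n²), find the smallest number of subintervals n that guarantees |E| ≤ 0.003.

Need 20/(12n²) ≤ 0.003.
n² ≥ 20/(12·0.003) = 555.556 ⇒ n ≥ 23.5702, so the smallest n is 24.

24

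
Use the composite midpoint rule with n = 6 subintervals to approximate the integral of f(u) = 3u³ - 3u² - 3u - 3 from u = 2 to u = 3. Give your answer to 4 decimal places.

h = (3 − 2)/6 = 0.166667.
Midpoints m₁,…,m₆ = 2.083333, 2.25, 2.416667, 2.583333, 2.75, 2.916667.
f(m₁)=4.855903, f(m₂)=9.234375, f(m₃)=14.571181, f(m₄)=20.949653, f(m₅)=28.453125, f(m₆)=37.164931.
h·[f(m₁) + f(m₂) + f(m₃) + f(m₄) + f(m₅) + f(m₆)] = 0.166667·(115.229167) = 19.2049.

19.2049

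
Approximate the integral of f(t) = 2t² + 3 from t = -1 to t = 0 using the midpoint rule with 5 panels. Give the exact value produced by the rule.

3.66

h = (0 − (-1))/5 = 0.2.
Midpoints m₁,…,m₅ = -0.9, -0.7, -0.5, -0.3, -0.1.
f(m₁)=4.62, f(m₂)=3.98, f(m₃)=3.5, f(m₄)=3.18, f(m₅)=3.02.
h·[f(m₁) + f(m₂) + f(m₃) + f(m₄) + f(m₅)] = 0.2·(18.3) = 3.66.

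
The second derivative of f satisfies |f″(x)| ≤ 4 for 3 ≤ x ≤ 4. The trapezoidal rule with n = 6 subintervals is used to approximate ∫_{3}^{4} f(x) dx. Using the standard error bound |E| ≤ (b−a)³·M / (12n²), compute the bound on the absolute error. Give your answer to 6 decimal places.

|E| ≤ (1)³·4 / (12·6²) = 4/432 = 0.009259.

0.009259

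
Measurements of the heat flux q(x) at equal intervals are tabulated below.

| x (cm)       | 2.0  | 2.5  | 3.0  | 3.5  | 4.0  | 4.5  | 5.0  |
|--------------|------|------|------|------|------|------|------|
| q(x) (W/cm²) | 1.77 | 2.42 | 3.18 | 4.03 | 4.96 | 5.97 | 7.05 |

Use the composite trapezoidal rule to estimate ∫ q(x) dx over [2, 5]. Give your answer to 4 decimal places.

12.4850

h = 0.5, n = 6.
(h/2)·[y₀ + 2y₁ + 2y₂ + 2y₃ + 2y₄ + 2y₅ + y₆] = 0.25·(49.94) = 12.4850.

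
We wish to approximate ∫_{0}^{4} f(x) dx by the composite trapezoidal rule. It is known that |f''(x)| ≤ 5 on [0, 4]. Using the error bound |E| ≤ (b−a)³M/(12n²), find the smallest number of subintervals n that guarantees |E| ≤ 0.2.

Need 320/(12n²) ≤ 0.2.
n² ≥ 320/(12·0.2) = 133.333 ⇒ n ≥ 11.5470, so the smallest n is 12.

12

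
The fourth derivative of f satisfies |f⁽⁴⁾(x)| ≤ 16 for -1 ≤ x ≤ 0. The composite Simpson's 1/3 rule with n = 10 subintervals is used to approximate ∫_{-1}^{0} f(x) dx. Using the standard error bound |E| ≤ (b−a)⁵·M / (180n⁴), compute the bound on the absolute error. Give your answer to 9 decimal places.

0.000008889

|E| ≤ (1)⁵·16 / (180·10⁴) = 16/1800000 = 0.000008889.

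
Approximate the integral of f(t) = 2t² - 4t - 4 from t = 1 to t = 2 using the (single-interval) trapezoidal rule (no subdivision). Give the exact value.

T = (b−a)/2 · [f(1) + f(2)] = 0.5·[(-6) + (-4)] = -5.

-5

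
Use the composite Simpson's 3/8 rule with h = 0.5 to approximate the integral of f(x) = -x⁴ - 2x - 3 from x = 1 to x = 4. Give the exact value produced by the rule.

h = (4 − 1)/6 = 0.5.
Nodes x₀,…,x₆ = 1, 1.5, 2, 2.5, 3, 3.5, 4.
f(x) = -x⁴ - 2x - 3: f₀=-6, f₁=-11.0625, f₂=-23, f₃=-47.0625, f₄=-90, f₅=-160.0625, f₆=-267.
(3h/8)·[f₀ + 3f₁ + 3f₂ + 2f₃ + 3f₄ + 3f₅ + f₆] = 0.1875·(-1219.5) = -228.65625.

-228.65625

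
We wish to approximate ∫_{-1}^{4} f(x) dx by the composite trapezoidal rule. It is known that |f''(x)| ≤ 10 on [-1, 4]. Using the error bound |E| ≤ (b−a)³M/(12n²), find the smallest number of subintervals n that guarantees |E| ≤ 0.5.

15

Need 1250/(12n²) ≤ 0.5.
n² ≥ 1250/(12·0.5) = 208.333 ⇒ n ≥ 14.4338, so the smallest n is 15.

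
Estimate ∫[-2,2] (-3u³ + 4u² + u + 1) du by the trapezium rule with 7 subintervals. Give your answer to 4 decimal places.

h = (2 − (-2))/7 = 0.571429.
Nodes u₀,…,u₇ = -2, -1.428571, -0.857143, -0.285714, 0.285714, 0.857143, 1.428571, 2.
f(u) = -3u³ + 4u² + u + 1: f₀=39, f₁=16.481050, f₂=4.970845, f₃=1.110787, f₄=1.542274, f₅=2.906706, f₆=1.845481, f₇=-5.
(h/2)·[f₀ + 2f₁ + 2f₂ + 2f₃ + 2f₄ + 2f₅ + 2f₆ + f₇] = 0.285714·(91.714286) = 26.2041.

26.2041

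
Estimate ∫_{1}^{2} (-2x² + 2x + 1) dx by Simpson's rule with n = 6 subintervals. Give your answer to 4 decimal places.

h = (2 − 1)/6 = 0.166667.
Nodes x₀,…,x₆ = 1, 1.166667, 1.333333, 1.5, 1.666667, 1.833333, 2.
f(x) = -2x² + 2x + 1: f₀=1, f₁=0.611111, f₂=0.111111, f₃=-0.5, f₄=-1.222222, f₅=-2.055556, f₆=-3.
(h/3)·[f₀ + 4f₁ + 2f₂ + 4f₃ + 2f₄ + 4f₅ + f₆] = 0.055556·(-12) = -0.6667.

-0.6667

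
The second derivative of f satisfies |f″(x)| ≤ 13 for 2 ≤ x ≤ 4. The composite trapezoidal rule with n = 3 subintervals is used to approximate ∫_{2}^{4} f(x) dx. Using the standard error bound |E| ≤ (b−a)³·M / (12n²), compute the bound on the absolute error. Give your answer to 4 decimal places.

|E| ≤ (2)³·13 / (12·3²) = 104/108 = 0.9630.

0.9630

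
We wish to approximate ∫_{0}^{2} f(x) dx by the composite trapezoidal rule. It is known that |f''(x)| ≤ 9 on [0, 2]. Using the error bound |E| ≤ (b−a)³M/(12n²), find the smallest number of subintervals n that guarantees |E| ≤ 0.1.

8

Need 72/(12n²) ≤ 0.1.
n² ≥ 72/(12·0.1) = 60 ⇒ n ≥ 7.7460, so the smallest n is 8.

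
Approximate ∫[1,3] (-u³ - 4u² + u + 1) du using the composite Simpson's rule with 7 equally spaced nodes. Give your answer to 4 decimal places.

-48.6667

h = (3 − 1)/6 = 0.333333.
Nodes u₀,…,u₆ = 1, 1.333333, 1.666667, 2, 2.333333, 2.666667, 3.
f(u) = -u³ - 4u² + u + 1: f₀=-3, f₁=-7.148148, f₂=-13.074074, f₃=-21, f₄=-31.148148, f₅=-43.740741, f₆=-59.
(h/3)·[f₀ + 4f₁ + 2f₂ + 4f₃ + 2f₄ + 4f₅ + f₆] = 0.111111·(-438) = -48.6667.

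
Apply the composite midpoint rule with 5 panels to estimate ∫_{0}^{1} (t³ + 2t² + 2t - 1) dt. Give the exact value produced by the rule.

h = (1 − 0)/5 = 0.2.
Midpoints m₁,…,m₅ = 0.1, 0.3, 0.5, 0.7, 0.9.
f(m₁)=-0.779, f(m₂)=-0.193, f(m₃)=0.625, f(m₄)=1.723, f(m₅)=3.149.
h·[f(m₁) + f(m₂) + f(m₃) + f(m₄) + f(m₅)] = 0.2·(4.525) = 0.905.

0.905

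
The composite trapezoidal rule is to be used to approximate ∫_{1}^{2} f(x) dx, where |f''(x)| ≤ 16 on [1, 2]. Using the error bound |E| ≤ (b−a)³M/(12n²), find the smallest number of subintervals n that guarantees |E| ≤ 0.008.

13

Need 16/(12n²) ≤ 0.008.
n² ≥ 16/(12·0.008) = 166.667 ⇒ n ≥ 12.9099, so the smallest n is 13.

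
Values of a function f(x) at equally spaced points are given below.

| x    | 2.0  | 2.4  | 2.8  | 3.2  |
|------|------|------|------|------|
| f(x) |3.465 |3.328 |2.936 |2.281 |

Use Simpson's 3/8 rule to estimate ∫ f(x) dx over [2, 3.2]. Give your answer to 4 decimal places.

h = 0.4, n = 3.
(3h/8)·[y₀ + 3y₁ + 3y₂ + y₃] = 0.15·(24.538) = 3.6807.

3.6807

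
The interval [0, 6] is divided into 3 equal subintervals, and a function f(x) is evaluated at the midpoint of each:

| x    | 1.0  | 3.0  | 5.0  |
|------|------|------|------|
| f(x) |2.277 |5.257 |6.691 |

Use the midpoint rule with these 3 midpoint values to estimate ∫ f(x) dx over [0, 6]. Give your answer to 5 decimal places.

28.45000

h = 2, n = 3.
h·[y(m₁) + y(m₂) + y(m₃)] = 2·(14.225) = 28.45000.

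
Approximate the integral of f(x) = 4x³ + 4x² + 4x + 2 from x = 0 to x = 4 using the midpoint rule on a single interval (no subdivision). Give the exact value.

232

M = (b−a)·f(2) = 4·(58) = 232.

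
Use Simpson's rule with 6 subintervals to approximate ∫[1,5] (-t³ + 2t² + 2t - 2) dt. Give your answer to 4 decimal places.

h = (5 − 1)/6 = 0.666667.
Nodes t₀,…,t₆ = 1, 1.666667, 2.333333, 3, 3.666667, 4.333333, 5.
f(t) = -t³ + 2t² + 2t - 2: f₀=1, f₁=2.259259, f₂=0.851852, f₃=-5, f₄=-17.074074, f₅=-37.148148, f₆=-67.
(h/3)·[f₀ + 4f₁ + 2f₂ + 4f₃ + 2f₄ + 4f₅ + f₆] = 0.222222·(-258) = -57.3333.

-57.3333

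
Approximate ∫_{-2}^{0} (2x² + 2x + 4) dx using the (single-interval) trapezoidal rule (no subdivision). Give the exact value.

T = (b−a)/2 · [f(-2) + f(0)] = 1·[8 + 4] = 12.

12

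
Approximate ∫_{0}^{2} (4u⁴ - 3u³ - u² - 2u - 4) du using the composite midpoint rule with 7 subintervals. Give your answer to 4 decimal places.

h = (2 − 0)/7 = 0.285714.
Midpoints m₁,…,m₇ = 0.142857, 0.428571, 0.714286, 1, 1.285714, 1.571429, 1.857143.
f(m₁)=-4.313203, f(m₂)=-5.142024, f(m₃)=-5.990837, f(m₄)=-6, f(m₅)=-3.670137, f(m₆)=3.137859, f(m₇)=17.202832.
h·[f(m₁) + f(m₂) + f(m₃) + f(m₄) + f(m₅) + f(m₆) + f(m₇)] = 0.285714·(-4.775510) = -1.3644.

-1.3644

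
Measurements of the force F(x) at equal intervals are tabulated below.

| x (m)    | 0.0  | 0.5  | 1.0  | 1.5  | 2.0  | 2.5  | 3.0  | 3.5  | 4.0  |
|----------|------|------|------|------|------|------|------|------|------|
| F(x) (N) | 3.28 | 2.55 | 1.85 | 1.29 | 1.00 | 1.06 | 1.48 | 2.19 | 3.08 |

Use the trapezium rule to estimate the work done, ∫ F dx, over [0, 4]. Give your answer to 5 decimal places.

7.30000

h = 0.5, n = 8.
(h/2)·[y₀ + 2y₁ + 2y₂ + 2y₃ + 2y₄ + 2y₅ + 2y₆ + 2y₇ + y₈] = 0.25·(29.20) = 7.30000.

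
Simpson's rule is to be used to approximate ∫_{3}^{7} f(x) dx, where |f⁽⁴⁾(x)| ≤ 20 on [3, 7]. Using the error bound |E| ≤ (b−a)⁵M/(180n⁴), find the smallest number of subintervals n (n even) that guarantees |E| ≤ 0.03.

8

Need 20480/(180n⁴) ≤ 0.03.
n⁴ ≥ 20480/(180·0.03) = 3792.59 ⇒ n ≥ 7.8475, so the smallest even n is 8. (n must be even for Simpson's rule.)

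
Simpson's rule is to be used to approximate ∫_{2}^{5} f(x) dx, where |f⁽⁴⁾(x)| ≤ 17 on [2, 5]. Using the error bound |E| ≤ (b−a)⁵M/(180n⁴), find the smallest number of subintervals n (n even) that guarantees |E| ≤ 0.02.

6

Need 4131/(180n⁴) ≤ 0.02.
n⁴ ≥ 4131/(180·0.02) = 1147.5 ⇒ n ≥ 5.8202, so the smallest even n is 6. (n must be even for Simpson's rule.)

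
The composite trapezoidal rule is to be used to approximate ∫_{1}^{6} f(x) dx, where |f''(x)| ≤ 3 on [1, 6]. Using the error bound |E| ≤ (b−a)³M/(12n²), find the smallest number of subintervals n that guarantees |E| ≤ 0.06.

23

Need 375/(12n²) ≤ 0.06.
n² ≥ 375/(12·0.06) = 520.833 ⇒ n ≥ 22.8218, so the smallest n is 23.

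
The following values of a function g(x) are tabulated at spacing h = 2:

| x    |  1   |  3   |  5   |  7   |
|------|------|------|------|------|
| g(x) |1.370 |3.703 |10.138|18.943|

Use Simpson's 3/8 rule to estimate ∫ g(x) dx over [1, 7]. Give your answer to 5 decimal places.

h = 2, n = 3.
(3h/8)·[y₀ + 3y₁ + 3y₂ + y₃] = 0.75·(61.836) = 46.37700.

46.37700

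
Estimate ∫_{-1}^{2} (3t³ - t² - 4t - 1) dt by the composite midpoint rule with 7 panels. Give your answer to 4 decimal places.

-0.9107

h = (2 − (-1))/7 = 0.428571.
Midpoints m₁,…,m₇ = -0.785714, -0.357143, 0.071429, 0.5, 0.928571, 1.357143, 1.785714.
f(m₁)=0.070335, f(m₂)=0.164359, f(m₃)=-1.289723, f(m₄)=-2.875, f(m₅)=-3.174563, f(m₆)=-0.771501, f(m₇)=5.751093.
h·[f(m₁) + f(m₂) + f(m₃) + f(m₄) + f(m₅) + f(m₆) + f(m₇)] = 0.428571·(-2.125) = -0.9107.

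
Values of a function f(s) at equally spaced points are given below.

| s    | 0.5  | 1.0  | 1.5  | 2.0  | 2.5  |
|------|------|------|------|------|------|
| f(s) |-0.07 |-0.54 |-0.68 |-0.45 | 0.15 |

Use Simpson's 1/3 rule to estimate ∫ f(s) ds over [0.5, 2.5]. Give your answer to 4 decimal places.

h = 0.5, n = 4.
(h/3)·[y₀ + 4y₁ + 2y₂ + 4y₃ + y₄] = 0.166667·(-5.24) = -0.8733.

-0.8733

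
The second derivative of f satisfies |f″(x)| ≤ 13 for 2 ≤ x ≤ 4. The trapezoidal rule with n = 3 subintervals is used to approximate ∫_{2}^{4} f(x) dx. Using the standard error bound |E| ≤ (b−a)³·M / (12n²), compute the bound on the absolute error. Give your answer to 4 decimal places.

|E| ≤ (2)³·13 / (12·3²) = 104/108 = 0.9630.

0.9630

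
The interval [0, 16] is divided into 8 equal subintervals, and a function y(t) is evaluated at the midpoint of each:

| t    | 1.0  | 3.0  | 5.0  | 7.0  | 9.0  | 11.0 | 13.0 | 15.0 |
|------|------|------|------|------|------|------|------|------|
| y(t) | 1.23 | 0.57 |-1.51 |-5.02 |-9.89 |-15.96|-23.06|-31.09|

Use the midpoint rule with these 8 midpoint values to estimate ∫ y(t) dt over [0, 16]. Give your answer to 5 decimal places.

-169.46000

h = 2, n = 8.
h·[y(m₁) + y(m₂) + y(m₃) + y(m₄) + y(m₅) + y(m₆) + y(m₇) + y(m₈)] = 2·(-84.73) = -169.46000.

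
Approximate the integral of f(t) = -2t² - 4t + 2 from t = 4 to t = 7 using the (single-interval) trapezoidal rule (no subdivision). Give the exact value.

-255

T = (b−a)/2 · [f(4) + f(7)] = 1.5·[(-46) + (-124)] = -255.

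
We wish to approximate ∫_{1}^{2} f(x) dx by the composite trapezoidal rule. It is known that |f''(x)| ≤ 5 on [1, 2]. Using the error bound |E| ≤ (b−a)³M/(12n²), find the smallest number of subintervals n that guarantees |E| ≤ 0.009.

Need 5/(12n²) ≤ 0.009.
n² ≥ 5/(12·0.009) = 46.2963 ⇒ n ≥ 6.8041, so the smallest n is 7.

7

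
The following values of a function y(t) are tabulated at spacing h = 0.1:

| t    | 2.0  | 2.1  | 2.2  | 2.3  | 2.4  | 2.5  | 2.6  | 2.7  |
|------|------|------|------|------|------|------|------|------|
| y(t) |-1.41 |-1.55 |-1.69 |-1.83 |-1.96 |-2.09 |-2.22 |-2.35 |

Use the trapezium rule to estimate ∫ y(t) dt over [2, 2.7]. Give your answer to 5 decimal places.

h = 0.1, n = 7.
(h/2)·[y₀ + 2y₁ + 2y₂ + 2y₃ + 2y₄ + 2y₅ + 2y₆ + y₇] = 0.05·(-26.44) = -1.32200.

-1.32200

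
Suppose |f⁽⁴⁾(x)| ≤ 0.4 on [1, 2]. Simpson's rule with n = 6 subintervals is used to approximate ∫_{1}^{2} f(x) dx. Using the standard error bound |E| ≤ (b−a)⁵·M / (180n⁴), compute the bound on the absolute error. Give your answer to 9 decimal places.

0.000001715

|E| ≤ (1)⁵·0.4 / (180·6⁴) = 0.4/233280 = 0.000001715.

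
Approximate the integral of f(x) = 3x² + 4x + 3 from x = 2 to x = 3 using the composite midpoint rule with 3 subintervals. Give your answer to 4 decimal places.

h = (3 − 2)/3 = 0.333333.
Midpoints m₁,…,m₃ = 2.166667, 2.5, 2.833333.
f(m₁)=25.75, f(m₂)=31.75, f(m₃)=38.416667.
h·[f(m₁) + f(m₂) + f(m₃)] = 0.333333·(95.916667) = 31.9722.

31.9722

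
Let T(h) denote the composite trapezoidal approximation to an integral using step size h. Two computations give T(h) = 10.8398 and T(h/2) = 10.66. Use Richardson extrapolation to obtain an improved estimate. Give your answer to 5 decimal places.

10.60007

R = (4·T(h/2) − T(h)) / 3 = (4·10.66 − 10.8398)/3 = (31.8002)/3 = 10.60007.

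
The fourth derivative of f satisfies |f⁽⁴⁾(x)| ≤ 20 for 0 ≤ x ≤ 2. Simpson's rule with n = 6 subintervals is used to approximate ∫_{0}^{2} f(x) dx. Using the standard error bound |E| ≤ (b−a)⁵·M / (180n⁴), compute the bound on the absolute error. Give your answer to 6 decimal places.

|E| ≤ (2)⁵·20 / (180·6⁴) = 640/233280 = 0.002743.

0.002743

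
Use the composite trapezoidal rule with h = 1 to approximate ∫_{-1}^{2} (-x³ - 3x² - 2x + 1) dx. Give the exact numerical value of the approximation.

-15

h = (2 − (-1))/3 = 1.
Nodes x₀,…,x₃ = -1, 0, 1, 2.
f(x) = -x³ - 3x² - 2x + 1: f₀=1, f₁=1, f₂=-5, f₃=-23.
(h/2)·[f₀ + 2f₁ + 2f₂ + f₃] = 0.5·(-30) = -15.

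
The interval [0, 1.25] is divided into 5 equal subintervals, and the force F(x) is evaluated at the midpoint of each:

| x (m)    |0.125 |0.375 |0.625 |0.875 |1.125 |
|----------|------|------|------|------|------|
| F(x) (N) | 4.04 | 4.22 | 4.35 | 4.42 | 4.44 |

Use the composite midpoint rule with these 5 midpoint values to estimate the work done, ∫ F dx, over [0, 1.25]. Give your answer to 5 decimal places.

h = 0.25, n = 5.
h·[y(m₁) + y(m₂) + y(m₃) + y(m₄) + y(m₅)] = 0.25·(21.47) = 5.36750.

5.36750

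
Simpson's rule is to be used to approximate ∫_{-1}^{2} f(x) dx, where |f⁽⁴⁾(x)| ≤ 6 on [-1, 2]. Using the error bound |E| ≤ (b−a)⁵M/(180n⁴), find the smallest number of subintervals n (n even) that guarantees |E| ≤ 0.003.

8

Need 1458/(180n⁴) ≤ 0.003.
n⁴ ≥ 1458/(180·0.003) = 2700 ⇒ n ≥ 7.2084, so the smallest even n is 8. (n must be even for Simpson's rule.)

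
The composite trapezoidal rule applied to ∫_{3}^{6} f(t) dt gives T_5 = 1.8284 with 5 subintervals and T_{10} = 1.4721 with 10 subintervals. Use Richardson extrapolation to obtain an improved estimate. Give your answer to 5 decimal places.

1.35333

R = (4·T_{10} − T_5) / 3 = (4·1.4721 − 1.8284)/3 = (4.0600)/3 = 1.35333.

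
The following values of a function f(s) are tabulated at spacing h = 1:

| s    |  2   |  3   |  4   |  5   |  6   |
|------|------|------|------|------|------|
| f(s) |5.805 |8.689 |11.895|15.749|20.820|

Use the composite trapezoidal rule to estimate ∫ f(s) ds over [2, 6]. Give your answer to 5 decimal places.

49.64550

h = 1, n = 4.
(h/2)·[y₀ + 2y₁ + 2y₂ + 2y₃ + y₄] = 0.5·(99.291) = 49.64550.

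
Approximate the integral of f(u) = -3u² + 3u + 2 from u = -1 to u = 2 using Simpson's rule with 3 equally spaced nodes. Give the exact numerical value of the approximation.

1.5

h = (2 − (-1))/2 = 1.5.
Nodes u₀,…,u₂ = -1, 0.5, 2.
f(u) = -3u² + 3u + 2: f₀=-4, f₁=2.75, f₂=-4.
(h/3)·[f₀ + 4f₁ + f₂] = 0.5·(3) = 1.5.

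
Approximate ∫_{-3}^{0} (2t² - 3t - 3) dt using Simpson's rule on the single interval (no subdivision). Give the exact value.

S = (b−a)/6 · [f(-3) + 4f(-1.5) + f(0)] = 0.5·[24 + 4·6 + (-3)] = 22.5.

22.5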